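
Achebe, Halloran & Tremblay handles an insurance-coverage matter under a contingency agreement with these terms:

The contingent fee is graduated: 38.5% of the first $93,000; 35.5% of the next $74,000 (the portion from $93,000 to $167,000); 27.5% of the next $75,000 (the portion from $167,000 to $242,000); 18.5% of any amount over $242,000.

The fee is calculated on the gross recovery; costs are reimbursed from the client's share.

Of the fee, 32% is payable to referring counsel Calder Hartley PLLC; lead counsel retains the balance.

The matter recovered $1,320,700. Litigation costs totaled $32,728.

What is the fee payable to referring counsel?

$90,323.04

Fee base is the gross recovery, $1,320,700; costs are reimbursed separately.
First $93,000 at 38.5% = $35,805.00
Next $74,000 at 35.5% = $26,270.00
Next $75,000 at 27.5% = $20,625.00
Remaining $1,078,700 at 18.5% = $199,559.50
Fee: $35,805.00 + $26,270.00 + $20,625.00 + $199,559.50 = $282,259.50
Referral share: 32% of $282,259.50 = $90,323.04; lead counsel retains $282,259.50 − $90,323.04 = $191,936.46.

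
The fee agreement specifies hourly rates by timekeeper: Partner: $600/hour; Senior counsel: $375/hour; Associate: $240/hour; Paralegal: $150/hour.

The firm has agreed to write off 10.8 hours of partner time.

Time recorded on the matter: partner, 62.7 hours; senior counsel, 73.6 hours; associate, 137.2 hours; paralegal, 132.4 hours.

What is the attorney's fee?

$111,528.00

Partner: 62.7 × $600 = $37,620.00
Senior counsel: 73.6 × $375 = $27,600.00
Associate: 137.2 × $240 = $32,928.00
Paralegal: 132.4 × $150 = $19,860.00
Subtotal: $118,008.00
Write-off: 10.8 × $600 = $6,480.00
Total: $118,008.00 − $6,480.00 = $111,528.00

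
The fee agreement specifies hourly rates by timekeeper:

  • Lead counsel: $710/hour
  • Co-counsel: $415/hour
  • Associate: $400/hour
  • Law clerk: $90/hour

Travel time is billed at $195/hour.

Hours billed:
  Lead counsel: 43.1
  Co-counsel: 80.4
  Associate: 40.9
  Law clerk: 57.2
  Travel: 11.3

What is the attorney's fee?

Lead counsel: 43.1 × $710 = $30,601.00
Co-counsel: 80.4 × $415 = $33,366.00
Associate: 40.9 × $400 = $16,360.00
Law clerk: 57.2 × $90 = $5,148.00
Subtotal: $30,601.00 + $33,366.00 + $16,360.00 + $5,148.00 = $85,475.00
Travel: 11.3 × $195 = $2,203.50
Total: $85,475.00 + $2,203.50 = $87,678.50

$87,678.50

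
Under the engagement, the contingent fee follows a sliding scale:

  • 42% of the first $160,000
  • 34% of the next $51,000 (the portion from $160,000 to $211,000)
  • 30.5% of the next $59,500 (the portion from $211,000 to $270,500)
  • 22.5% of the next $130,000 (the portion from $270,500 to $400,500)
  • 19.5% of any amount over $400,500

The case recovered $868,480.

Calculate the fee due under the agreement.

First $160,000 at 42% = $67,200.00
Next $51,000 at 34% = $17,340.00
Next $59,500 at 30.5% = $18,147.50
Next $130,000 at 22.5% = $29,250.00
Remaining $467,980 at 19.5% = $91,256.10
Fee: $67,200.00 + $17,340.00 + $18,147.50 + $29,250.00 + $91,256.10 = $223,193.60

$223,193.60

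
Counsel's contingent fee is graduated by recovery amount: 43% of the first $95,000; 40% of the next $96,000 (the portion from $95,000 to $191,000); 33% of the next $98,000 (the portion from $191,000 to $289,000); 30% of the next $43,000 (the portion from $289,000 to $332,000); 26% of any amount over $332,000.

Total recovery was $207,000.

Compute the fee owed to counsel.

$84,530.00

First $95,000 at 43% = $40,850.00
Next $96,000 at 40% = $38,400.00
Remaining $16,000 at 33% = $5,280.00
Fee: $40,850.00 + $38,400.00 + $5,280.00 = $84,530.00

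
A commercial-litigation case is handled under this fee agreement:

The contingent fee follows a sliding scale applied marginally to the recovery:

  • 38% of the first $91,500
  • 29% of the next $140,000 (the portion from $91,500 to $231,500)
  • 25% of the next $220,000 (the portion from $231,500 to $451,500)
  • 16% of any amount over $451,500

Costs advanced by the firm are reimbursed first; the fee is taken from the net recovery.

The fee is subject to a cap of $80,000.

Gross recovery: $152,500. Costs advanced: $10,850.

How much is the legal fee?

Fee base (net of costs): $152,500 − $10,850 = $141,650
First $91,500 at 38% = $34,770.00
Remaining $50,150 at 29% = $14,543.50
Fee: $34,770.00 + $14,543.50 = $49,313.50
$49,313.50 is under the $80,000 cap.

$49,313.50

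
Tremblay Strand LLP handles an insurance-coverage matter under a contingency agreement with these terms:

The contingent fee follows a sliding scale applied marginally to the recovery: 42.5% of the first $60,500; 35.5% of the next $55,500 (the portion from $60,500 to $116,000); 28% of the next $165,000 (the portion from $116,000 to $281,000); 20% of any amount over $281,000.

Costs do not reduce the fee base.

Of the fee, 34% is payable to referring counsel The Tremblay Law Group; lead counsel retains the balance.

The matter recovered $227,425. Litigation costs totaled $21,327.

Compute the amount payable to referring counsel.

Fee base is the gross recovery, $227,425; costs are reimbursed separately.
First $60,500 at 42.5% = $25,712.50
Next $55,500 at 35.5% = $19,702.50
Remaining $111,425 at 28% = $31,199.00
Fee: $25,712.50 + $19,702.50 + $31,199.00 = $76,614.00
Referral share: 34% of $76,614.00 = $26,048.76; lead counsel retains $76,614.00 − $26,048.76 = $50,565.24.

$26,048.76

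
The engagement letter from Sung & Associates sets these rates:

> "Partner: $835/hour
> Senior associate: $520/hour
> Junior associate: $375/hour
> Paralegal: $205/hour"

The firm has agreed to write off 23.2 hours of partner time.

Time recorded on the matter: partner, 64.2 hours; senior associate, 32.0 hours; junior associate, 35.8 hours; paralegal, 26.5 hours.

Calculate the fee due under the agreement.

$69,732.50

Partner: 64.2 × $835 = $53,607.00
Senior associate: 32.0 × $520 = $16,640.00
Junior associate: 35.8 × $375 = $13,425.00
Paralegal: 26.5 × $205 = $5,432.50
Subtotal: $89,104.50
Write-off: 23.2 × $835 = $19,372.00
Total: $89,104.50 − $19,372.00 = $69,732.50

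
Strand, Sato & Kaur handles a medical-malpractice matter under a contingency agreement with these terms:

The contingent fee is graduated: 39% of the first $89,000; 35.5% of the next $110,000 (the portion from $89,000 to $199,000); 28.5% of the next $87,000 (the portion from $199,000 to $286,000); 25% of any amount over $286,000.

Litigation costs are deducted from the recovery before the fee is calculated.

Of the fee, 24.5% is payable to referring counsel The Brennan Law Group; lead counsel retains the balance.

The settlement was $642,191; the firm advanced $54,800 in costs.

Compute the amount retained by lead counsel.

Fee base (net of costs): $642,191 − $54,800 = $587,391
First $89,000 at 39% = $34,710.00
Next $110,000 at 35.5% = $39,050.00
Next $87,000 at 28.5% = $24,795.00
Remaining $301,391 at 25% = $75,347.75
Fee: $34,710.00 + $39,050.00 + $24,795.00 + $75,347.75 = $173,902.75
Referral share: 24.5% of $173,902.75 = $42,606.17; lead counsel retains $173,902.75 − $42,606.17 = $131,296.58.

$131,296.58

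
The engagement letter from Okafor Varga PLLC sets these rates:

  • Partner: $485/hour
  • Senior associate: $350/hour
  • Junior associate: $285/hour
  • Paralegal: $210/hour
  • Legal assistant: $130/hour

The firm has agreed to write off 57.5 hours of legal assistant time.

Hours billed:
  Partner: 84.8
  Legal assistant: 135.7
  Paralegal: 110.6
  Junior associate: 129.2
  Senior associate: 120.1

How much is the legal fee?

$153,377.00

Partner: 84.8 × $485 = $41,128.00
Senior associate: 120.1 × $350 = $42,035.00
Junior associate: 129.2 × $285 = $36,822.00
Paralegal: 110.6 × $210 = $23,226.00
Legal assistant: 135.7 × $130 = $17,641.00
Subtotal: $160,852.00
Write-off: 57.5 × $130 = $7,475.00
Total: $160,852.00 − $7,475.00 = $153,377.00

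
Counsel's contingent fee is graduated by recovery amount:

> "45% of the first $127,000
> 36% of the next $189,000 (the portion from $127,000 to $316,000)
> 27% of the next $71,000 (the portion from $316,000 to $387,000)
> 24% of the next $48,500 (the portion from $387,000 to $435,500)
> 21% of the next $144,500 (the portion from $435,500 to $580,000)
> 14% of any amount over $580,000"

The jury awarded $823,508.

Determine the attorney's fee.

First $127,000 at 45% = $57,150.00
Next $189,000 at 36% = $68,040.00
Next $71,000 at 27% = $19,170.00
Next $48,500 at 24% = $11,640.00
Next $144,500 at 21% = $30,345.00
Remaining $243,508 at 14% = $34,091.12
Fee: $57,150.00 + $68,040.00 + $19,170.00 + $11,640.00 + $30,345.00 + $34,091.12 = $220,436.12

$220,436.12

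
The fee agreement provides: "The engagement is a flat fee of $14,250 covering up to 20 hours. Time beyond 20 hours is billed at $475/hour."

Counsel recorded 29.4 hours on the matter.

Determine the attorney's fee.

Flat fee: $14,250.00
Excess hours: 29.4 − 20 = 9.4
Overrun: 9.4 × $475 = $4,465.00
Total: $14,250.00 + $4,465.00 = $18,715.00

$18,715.00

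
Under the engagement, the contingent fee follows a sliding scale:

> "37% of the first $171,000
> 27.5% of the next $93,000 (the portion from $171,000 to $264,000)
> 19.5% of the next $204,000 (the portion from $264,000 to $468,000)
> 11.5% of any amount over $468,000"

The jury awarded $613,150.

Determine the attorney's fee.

$145,317.25

First $171,000 at 37% = $63,270.00
Next $93,000 at 27.5% = $25,575.00
Next $204,000 at 19.5% = $39,780.00
Remaining $145,150 at 11.5% = $16,692.25
Fee: $63,270.00 + $25,575.00 + $39,780.00 + $16,692.25 = $145,317.25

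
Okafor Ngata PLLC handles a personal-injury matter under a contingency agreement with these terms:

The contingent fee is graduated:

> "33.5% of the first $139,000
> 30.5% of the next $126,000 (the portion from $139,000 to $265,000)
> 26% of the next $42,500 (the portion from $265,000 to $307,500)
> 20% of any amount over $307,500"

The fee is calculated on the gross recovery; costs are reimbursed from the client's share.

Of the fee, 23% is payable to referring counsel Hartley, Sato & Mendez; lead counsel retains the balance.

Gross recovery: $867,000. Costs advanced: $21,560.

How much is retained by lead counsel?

$160,117.65

Fee base is the gross recovery, $867,000; costs are reimbursed separately.
First $139,000 at 33.5% = $46,565.00
Next $126,000 at 30.5% = $38,430.00
Next $42,500 at 26% = $11,050.00
Remaining $559,500 at 20% = $111,900.00
Fee: $46,565.00 + $38,430.00 + $11,050.00 + $111,900.00 = $207,945.00
Referral share: 23% of $207,945.00 = $47,827.35; lead counsel retains $207,945.00 − $47,827.35 = $160,117.65.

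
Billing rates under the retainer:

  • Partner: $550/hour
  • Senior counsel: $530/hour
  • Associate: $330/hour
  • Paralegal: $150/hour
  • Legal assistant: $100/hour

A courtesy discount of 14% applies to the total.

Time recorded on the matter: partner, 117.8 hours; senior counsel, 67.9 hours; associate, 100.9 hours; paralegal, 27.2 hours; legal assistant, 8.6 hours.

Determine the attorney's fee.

Partner: 117.8 × $550 = $64,790.00
Senior counsel: 67.9 × $530 = $35,987.00
Associate: 100.9 × $330 = $33,297.00
Paralegal: 27.2 × $150 = $4,080.00
Legal assistant: 8.6 × $100 = $860.00
Subtotal: $139,014.00
Less 14% discount: −$19,461.96
Total: $139,014.00 − $19,461.96 = $119,552.04

$119,552.04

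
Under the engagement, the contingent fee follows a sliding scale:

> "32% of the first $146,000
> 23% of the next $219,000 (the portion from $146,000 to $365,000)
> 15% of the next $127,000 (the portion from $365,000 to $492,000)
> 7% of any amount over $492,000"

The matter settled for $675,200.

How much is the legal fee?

First $146,000 at 32% = $46,720.00
Next $219,000 at 23% = $50,370.00
Next $127,000 at 15% = $19,050.00
Remaining $183,200 at 7% = $12,824.00
Fee: $46,720.00 + $50,370.00 + $19,050.00 + $12,824.00 = $128,964.00

$128,964.00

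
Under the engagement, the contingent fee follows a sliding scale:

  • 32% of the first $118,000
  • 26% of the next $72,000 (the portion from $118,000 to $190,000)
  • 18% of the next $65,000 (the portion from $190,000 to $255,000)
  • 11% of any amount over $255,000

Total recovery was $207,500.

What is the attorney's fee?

First $118,000 at 32% = $37,760.00
Next $72,000 at 26% = $18,720.00
Remaining $17,500 at 18% = $3,150.00
Fee: $37,760.00 + $18,720.00 + $3,150.00 = $59,630.00

$59,630.00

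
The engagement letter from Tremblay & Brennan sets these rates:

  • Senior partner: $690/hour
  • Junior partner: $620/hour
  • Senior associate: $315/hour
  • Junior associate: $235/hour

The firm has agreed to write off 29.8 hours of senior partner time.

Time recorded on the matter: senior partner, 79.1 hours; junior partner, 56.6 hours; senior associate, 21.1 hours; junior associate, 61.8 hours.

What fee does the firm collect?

$90,278.50

Senior partner: 79.1 × $690 = $54,579.00
Junior partner: 56.6 × $620 = $35,092.00
Senior associate: 21.1 × $315 = $6,646.50
Junior associate: 61.8 × $235 = $14,523.00
Subtotal: $110,840.50
Write-off: 29.8 × $690 = $20,562.00
Total: $110,840.50 − $20,562.00 = $90,278.50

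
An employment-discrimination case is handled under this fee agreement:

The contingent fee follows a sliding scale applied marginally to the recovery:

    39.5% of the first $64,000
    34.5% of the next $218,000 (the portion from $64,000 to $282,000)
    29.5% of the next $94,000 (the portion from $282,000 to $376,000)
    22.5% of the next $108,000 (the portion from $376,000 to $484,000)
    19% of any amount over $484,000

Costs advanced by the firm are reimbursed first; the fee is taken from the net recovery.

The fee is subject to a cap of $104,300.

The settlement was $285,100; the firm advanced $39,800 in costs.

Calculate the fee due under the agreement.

Fee base (net of costs): $285,100 − $39,800 = $245,300
First $64,000 at 39.5% = $25,280.00
Remaining $181,300 at 34.5% = $62,548.50
Fee: $25,280.00 + $62,548.50 = $87,828.50
$87,828.50 is under the $104,300 cap.

$87,828.50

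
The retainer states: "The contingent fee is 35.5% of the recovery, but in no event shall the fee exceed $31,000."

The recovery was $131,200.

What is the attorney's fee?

$31,000.00

35.5% of $131,200 = $46,576.00
That exceeds the $31,000 cap, so the fee is capped at $31,000.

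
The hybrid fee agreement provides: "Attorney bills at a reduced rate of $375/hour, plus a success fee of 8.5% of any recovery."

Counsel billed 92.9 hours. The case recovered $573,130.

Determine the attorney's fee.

$83,553.55

Hourly: 92.9 × $375 = $34,837.50
Success fee: 8.5% of $573,130 = $48,716.05
Total: $34,837.50 + $48,716.05 = $83,553.55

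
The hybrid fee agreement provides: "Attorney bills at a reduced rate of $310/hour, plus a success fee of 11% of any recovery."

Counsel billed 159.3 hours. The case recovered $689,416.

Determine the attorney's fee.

Hourly: 159.3 × $310 = $49,383.00
Success fee: 11% of $689,416 = $75,835.76
Total: $49,383.00 + $75,835.76 = $125,218.76

$125,218.76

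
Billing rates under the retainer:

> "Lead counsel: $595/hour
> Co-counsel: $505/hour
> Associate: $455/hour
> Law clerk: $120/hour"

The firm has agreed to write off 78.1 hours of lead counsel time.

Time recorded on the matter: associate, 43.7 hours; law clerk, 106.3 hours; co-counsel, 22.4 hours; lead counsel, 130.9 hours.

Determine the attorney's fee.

Lead counsel: 130.9 × $595 = $77,885.50
Co-counsel: 22.4 × $505 = $11,312.00
Associate: 43.7 × $455 = $19,883.50
Law clerk: 106.3 × $120 = $12,756.00
Subtotal: $121,837.00
Write-off: 78.1 × $595 = $46,469.50
Total: $121,837.00 − $46,469.50 = $75,367.50

$75,367.50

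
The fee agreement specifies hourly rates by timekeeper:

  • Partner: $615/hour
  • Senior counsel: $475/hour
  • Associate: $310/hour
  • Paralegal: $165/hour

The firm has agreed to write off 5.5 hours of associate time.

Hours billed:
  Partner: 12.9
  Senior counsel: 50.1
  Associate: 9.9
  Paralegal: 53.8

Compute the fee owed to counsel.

$41,972.00

Partner: 12.9 × $615 = $7,933.50
Senior counsel: 50.1 × $475 = $23,797.50
Associate: 9.9 × $310 = $3,069.00
Paralegal: 53.8 × $165 = $8,877.00
Subtotal: $43,677.00
Write-off: 5.5 × $310 = $1,705.00
Total: $43,677.00 − $1,705.00 = $41,972.00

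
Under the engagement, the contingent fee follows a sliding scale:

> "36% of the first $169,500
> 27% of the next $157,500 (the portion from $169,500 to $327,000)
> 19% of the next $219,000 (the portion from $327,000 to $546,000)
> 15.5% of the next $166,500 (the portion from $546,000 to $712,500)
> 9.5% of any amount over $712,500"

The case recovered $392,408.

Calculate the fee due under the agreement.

$115,972.52

First $169,500 at 36% = $61,020.00
Next $157,500 at 27% = $42,525.00
Remaining $65,408 at 19% = $12,427.52
Fee: $61,020.00 + $42,525.00 + $12,427.52 = $115,972.52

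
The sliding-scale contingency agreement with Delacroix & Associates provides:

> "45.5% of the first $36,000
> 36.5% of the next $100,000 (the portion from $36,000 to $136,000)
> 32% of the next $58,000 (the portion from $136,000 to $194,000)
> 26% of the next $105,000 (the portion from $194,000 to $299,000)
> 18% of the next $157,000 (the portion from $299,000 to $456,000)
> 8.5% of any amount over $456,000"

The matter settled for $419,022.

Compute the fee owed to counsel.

First $36,000 at 45.5% = $16,380.00
Next $100,000 at 36.5% = $36,500.00
Next $58,000 at 32% = $18,560.00
Next $105,000 at 26% = $27,300.00
Remaining $120,022 at 18% = $21,603.96
Fee: $16,380.00 + $36,500.00 + $18,560.00 + $27,300.00 + $21,603.96 = $120,343.96

$120,343.96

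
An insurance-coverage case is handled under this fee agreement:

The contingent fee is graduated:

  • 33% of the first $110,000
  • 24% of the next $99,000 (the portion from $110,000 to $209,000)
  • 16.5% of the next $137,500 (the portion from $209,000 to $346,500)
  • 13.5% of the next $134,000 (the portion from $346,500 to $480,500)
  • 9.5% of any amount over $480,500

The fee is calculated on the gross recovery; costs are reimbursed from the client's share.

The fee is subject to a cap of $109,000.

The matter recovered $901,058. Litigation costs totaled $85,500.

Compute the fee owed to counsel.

$109,000.00

Fee base is the gross recovery, $901,058; costs are reimbursed separately.
First $110,000 at 33% = $36,300.00
Next $99,000 at 24% = $23,760.00
Next $137,500 at 16.5% = $22,687.50
Next $134,000 at 13.5% = $18,090.00
Remaining $420,558 at 9.5% = $39,953.01
Fee: $36,300.00 + $23,760.00 + $22,687.50 + $18,090.00 + $39,953.01 = $140,790.51
$140,790.51 exceeds the $109,000 cap, so the fee is capped at $109,000.00.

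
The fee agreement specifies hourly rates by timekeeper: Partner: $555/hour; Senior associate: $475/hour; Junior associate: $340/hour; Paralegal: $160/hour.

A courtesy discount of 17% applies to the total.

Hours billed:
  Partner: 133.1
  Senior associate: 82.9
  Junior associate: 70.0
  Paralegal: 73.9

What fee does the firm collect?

Partner: 133.1 × $555 = $73,870.50
Senior associate: 82.9 × $475 = $39,377.50
Junior associate: 70.0 × $340 = $23,800.00
Paralegal: 73.9 × $160 = $11,824.00
Subtotal: $148,872.00
Less 17% discount: −$25,308.24
Total: $148,872.00 − $25,308.24 = $123,563.76

$123,563.76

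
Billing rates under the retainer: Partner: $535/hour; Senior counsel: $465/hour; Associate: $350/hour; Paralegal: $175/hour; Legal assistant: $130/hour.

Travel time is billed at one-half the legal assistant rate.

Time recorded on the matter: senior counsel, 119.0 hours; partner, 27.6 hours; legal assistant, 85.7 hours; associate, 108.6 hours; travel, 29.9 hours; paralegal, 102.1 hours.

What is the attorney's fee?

Partner: 27.6 × $535 = $14,766.00
Senior counsel: 119.0 × $465 = $55,335.00
Associate: 108.6 × $350 = $38,010.00
Paralegal: 102.1 × $175 = $17,867.50
Legal assistant: 85.7 × $130 = $11,141.00
Subtotal: $14,766.00 + $55,335.00 + $38,010.00 + $17,867.50 + $11,141.00 = $137,119.50
Travel: 29.9 × ($130 ÷ 2) = 29.9 × $65.00 = $1,943.50
Total: $137,119.50 + $1,943.50 = $139,063.00

$139,063.00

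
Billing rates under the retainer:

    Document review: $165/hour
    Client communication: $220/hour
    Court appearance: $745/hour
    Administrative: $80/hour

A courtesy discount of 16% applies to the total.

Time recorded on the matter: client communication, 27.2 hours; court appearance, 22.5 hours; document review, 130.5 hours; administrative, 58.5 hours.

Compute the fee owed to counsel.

Document review: 130.5 × $165 = $21,532.50
Client communication: 27.2 × $220 = $5,984.00
Court appearance: 22.5 × $745 = $16,762.50
Administrative: 58.5 × $80 = $4,680.00
Subtotal: $48,959.00
Less 16% discount: −$7,833.44
Total: $48,959.00 − $7,833.44 = $41,125.56

$41,125.56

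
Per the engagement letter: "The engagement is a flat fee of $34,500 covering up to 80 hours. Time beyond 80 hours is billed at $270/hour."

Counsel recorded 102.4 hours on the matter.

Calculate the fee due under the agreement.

$40,548.00

Flat fee: $34,500.00
Excess hours: 102.4 − 80 = 22.4
Overrun: 22.4 × $270 = $6,048.00
Total: $34,500.00 + $6,048.00 = $40,548.00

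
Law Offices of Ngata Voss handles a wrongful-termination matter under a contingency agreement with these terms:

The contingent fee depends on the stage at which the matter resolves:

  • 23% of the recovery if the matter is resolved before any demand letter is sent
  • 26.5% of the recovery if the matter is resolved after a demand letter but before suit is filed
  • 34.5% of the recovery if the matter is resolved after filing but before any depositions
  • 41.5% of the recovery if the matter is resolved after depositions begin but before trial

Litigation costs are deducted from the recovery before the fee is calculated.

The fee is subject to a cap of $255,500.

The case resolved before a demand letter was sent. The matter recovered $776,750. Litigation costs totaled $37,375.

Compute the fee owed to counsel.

$170,056.25

Fee base (net of costs): $776,750 − $37,375 = $739,375
The matter resolved before a demand letter was sent, so the 23% rate applies.
$739,375 × 23% = $170,056.25
$170,056.25 is under the $255,500 cap.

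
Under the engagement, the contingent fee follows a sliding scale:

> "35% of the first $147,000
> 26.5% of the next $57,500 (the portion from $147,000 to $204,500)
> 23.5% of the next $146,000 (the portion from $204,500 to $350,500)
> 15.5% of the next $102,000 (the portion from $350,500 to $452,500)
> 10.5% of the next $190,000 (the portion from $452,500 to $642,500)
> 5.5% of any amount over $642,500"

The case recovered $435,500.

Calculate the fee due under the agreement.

First $147,000 at 35% = $51,450.00
Next $57,500 at 26.5% = $15,237.50
Next $146,000 at 23.5% = $34,310.00
Remaining $85,000 at 15.5% = $13,175.00
Fee: $51,450.00 + $15,237.50 + $34,310.00 + $13,175.00 = $114,172.50

$114,172.50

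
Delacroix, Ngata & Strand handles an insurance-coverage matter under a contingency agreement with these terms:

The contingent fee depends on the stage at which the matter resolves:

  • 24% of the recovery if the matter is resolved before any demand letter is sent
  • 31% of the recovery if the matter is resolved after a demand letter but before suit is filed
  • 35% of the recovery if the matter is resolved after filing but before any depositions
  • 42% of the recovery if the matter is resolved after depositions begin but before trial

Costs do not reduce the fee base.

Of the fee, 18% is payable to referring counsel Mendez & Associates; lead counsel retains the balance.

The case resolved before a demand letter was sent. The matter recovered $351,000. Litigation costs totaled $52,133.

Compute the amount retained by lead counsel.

$69,076.80

Fee base is the gross recovery, $351,000; costs are reimbursed separately.
The matter resolved before a demand letter was sent, so the 24% rate applies.
$351,000 × 24% = $84,240.00
Referral share: 18% of $84,240.00 = $15,163.20; lead counsel retains $84,240.00 − $15,163.20 = $69,076.80.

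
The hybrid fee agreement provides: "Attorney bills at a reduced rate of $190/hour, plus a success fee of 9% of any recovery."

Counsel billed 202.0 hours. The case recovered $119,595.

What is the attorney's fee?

Hourly: 202.0 × $190 = $38,380.00
Success fee: 9% of $119,595 = $10,763.55
Total: $38,380.00 + $10,763.55 = $49,143.55

$49,143.55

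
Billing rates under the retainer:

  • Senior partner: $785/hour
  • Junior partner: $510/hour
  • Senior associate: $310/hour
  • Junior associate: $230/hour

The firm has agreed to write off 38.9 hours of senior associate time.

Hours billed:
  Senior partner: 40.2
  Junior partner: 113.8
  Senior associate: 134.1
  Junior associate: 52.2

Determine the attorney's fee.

Senior partner: 40.2 × $785 = $31,557.00
Junior partner: 113.8 × $510 = $58,038.00
Senior associate: 134.1 × $310 = $41,571.00
Junior associate: 52.2 × $230 = $12,006.00
Subtotal: $143,172.00
Write-off: 38.9 × $310 = $12,059.00
Total: $143,172.00 − $12,059.00 = $131,113.00

$131,113.00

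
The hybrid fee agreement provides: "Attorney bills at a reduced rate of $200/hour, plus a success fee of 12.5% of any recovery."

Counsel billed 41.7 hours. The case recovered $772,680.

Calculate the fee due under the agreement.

$104,925.00

Hourly: 41.7 × $200 = $8,340.00
Success fee: 12.5% of $772,680 = $96,585.00
Total: $8,340.00 + $96,585.00 = $104,925.00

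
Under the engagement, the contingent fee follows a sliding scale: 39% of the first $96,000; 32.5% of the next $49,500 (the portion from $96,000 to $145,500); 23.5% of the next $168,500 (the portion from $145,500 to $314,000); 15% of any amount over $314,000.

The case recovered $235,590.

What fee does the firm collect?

$74,698.65

First $96,000 at 39% = $37,440.00
Next $49,500 at 32.5% = $16,087.50
Remaining $90,090 at 23.5% = $21,171.15
Fee: $37,440.00 + $16,087.50 + $21,171.15 = $74,698.65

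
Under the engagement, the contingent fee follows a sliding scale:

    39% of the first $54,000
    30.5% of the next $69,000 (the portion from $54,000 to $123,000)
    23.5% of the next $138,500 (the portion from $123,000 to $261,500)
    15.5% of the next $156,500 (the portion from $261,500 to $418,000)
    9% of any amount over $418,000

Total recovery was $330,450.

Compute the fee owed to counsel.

First $54,000 at 39% = $21,060.00
Next $69,000 at 30.5% = $21,045.00
Next $138,500 at 23.5% = $32,547.50
Remaining $68,950 at 15.5% = $10,687.25
Fee: $21,060.00 + $21,045.00 + $32,547.50 + $10,687.25 = $85,339.75

$85,339.75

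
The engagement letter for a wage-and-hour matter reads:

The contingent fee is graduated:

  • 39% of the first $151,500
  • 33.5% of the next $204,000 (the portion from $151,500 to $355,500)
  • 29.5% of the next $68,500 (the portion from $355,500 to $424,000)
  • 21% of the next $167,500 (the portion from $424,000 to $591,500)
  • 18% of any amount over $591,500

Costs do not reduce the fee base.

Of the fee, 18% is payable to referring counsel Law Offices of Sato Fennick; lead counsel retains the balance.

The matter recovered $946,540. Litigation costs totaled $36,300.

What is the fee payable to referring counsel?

$44,408.65

Fee base is the gross recovery, $946,540; costs are reimbursed separately.
First $151,500 at 39% = $59,085.00
Next $204,000 at 33.5% = $68,340.00
Next $68,500 at 29.5% = $20,207.50
Next $167,500 at 21% = $35,175.00
Remaining $355,040 at 18% = $63,907.20
Fee: $59,085.00 + $68,340.00 + $20,207.50 + $35,175.00 + $63,907.20 = $246,714.70
Referral share: 18% of $246,714.70 = $44,408.65; lead counsel retains $246,714.70 − $44,408.65 = $202,306.05.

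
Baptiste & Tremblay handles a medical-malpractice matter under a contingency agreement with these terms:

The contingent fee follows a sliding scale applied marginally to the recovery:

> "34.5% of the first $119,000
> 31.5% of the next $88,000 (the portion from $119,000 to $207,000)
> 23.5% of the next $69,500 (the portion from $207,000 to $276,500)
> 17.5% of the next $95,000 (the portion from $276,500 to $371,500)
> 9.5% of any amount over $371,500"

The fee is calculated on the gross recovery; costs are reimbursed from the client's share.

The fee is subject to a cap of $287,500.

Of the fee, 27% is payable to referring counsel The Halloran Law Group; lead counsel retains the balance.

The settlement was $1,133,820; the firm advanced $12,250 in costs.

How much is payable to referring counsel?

Fee base is the gross recovery, $1,133,820; costs are reimbursed separately.
First $119,000 at 34.5% = $41,055.00
Next $88,000 at 31.5% = $27,720.00
Next $69,500 at 23.5% = $16,332.50
Next $95,000 at 17.5% = $16,625.00
Remaining $762,320 at 9.5% = $72,420.40
Fee: $41,055.00 + $27,720.00 + $16,332.50 + $16,625.00 + $72,420.40 = $174,152.90
$174,152.90 is under the $287,500 cap.
Referral share: 27% of $174,152.90 = $47,021.28; lead counsel retains $174,152.90 − $47,021.28 = $127,131.62.

$47,021.28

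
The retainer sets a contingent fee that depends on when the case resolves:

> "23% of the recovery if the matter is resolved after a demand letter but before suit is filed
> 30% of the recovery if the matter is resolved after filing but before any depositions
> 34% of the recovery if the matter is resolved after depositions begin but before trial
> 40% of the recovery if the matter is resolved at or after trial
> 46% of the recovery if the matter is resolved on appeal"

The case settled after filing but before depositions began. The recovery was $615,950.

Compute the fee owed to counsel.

The matter settled after filing but before depositions began, so the 30% rate applies.
$615,950 × 30% = $184,785.00

$184,785.00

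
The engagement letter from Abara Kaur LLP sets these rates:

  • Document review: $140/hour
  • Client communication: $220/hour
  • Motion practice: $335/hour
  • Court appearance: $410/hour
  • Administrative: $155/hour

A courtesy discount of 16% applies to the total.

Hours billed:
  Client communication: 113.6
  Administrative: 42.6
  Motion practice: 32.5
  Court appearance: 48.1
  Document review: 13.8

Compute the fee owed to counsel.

$53,873.82

Document review: 13.8 × $140 = $1,932.00
Client communication: 113.6 × $220 = $24,992.00
Motion practice: 32.5 × $335 = $10,887.50
Court appearance: 48.1 × $410 = $19,721.00
Administrative: 42.6 × $155 = $6,603.00
Subtotal: $64,135.50
Less 16% discount: −$10,261.68
Total: $64,135.50 − $10,261.68 = $53,873.82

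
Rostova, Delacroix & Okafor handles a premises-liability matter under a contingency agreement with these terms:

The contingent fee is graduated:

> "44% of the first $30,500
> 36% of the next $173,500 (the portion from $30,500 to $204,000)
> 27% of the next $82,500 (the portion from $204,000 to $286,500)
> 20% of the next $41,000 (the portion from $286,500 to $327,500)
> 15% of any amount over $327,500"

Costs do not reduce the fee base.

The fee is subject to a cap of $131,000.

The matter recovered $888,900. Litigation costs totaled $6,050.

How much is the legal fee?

Fee base is the gross recovery, $888,900; costs are reimbursed separately.
First $30,500 at 44% = $13,420.00
Next $173,500 at 36% = $62,460.00
Next $82,500 at 27% = $22,275.00
Next $41,000 at 20% = $8,200.00
Remaining $561,400 at 15% = $84,210.00
Fee: $13,420.00 + $62,460.00 + $22,275.00 + $8,200.00 + $84,210.00 = $190,565.00
$190,565.00 exceeds the $131,000 cap, so the fee is capped at $131,000.00.

$131,000.00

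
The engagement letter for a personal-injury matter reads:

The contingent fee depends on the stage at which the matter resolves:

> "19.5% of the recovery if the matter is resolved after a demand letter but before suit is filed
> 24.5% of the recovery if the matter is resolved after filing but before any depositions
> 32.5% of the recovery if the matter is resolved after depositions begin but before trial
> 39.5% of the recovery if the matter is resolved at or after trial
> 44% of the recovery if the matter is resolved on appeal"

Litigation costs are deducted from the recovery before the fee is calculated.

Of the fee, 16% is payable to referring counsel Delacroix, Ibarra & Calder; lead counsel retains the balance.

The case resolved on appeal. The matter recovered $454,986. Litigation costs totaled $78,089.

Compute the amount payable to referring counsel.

$26,533.55

Fee base (net of costs): $454,986 − $78,089 = $376,897
The matter resolved on appeal, so the 44% rate applies.
$376,897 × 44% = $165,834.68
Referral share: 16% of $165,834.68 = $26,533.55; lead counsel retains $165,834.68 − $26,533.55 = $139,301.13.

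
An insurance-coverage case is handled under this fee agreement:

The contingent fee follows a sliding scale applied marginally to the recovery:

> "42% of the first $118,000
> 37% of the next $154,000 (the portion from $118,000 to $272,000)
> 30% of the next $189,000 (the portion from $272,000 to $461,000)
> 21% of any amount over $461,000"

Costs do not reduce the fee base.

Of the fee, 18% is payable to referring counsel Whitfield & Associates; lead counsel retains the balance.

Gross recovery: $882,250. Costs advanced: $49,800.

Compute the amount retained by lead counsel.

$206,396.05

Fee base is the gross recovery, $882,250; costs are reimbursed separately.
First $118,000 at 42% = $49,560.00
Next $154,000 at 37% = $56,980.00
Next $189,000 at 30% = $56,700.00
Remaining $421,250 at 21% = $88,462.50
Fee: $49,560.00 + $56,980.00 + $56,700.00 + $88,462.50 = $251,702.50
Referral share: 18% of $251,702.50 = $45,306.45; lead counsel retains $251,702.50 − $45,306.45 = $206,396.05.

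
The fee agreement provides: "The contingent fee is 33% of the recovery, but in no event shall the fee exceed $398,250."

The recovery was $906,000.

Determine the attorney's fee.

$298,980.00

33% of $906,000 = $298,980.00
That is under the $398,250 cap.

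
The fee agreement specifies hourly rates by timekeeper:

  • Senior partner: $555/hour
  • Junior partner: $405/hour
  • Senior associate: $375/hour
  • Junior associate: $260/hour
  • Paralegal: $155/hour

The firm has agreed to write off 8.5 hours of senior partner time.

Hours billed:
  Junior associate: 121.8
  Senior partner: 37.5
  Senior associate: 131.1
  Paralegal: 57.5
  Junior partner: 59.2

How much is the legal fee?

Senior partner: 37.5 × $555 = $20,812.50
Junior partner: 59.2 × $405 = $23,976.00
Senior associate: 131.1 × $375 = $49,162.50
Junior associate: 121.8 × $260 = $31,668.00
Paralegal: 57.5 × $155 = $8,912.50
Subtotal: $134,531.50
Write-off: 8.5 × $555 = $4,717.50
Total: $134,531.50 − $4,717.50 = $129,814.00

$129,814.00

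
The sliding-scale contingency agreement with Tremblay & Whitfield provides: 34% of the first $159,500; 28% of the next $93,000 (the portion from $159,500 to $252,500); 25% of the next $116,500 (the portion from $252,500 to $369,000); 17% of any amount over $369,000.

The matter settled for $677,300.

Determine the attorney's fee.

First $159,500 at 34% = $54,230.00
Next $93,000 at 28% = $26,040.00
Next $116,500 at 25% = $29,125.00
Remaining $308,300 at 17% = $52,411.00
Fee: $54,230.00 + $26,040.00 + $29,125.00 + $52,411.00 = $161,806.00

$161,806.00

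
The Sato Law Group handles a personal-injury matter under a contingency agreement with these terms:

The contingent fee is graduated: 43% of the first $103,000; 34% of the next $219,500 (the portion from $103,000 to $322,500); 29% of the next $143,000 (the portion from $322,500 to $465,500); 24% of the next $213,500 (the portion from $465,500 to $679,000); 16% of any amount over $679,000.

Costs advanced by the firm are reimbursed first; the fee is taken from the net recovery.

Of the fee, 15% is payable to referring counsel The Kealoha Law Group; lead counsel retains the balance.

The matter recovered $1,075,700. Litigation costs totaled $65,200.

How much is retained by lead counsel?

$224,969.50

Fee base (net of costs): $1,075,700 − $65,200 = $1,010,500
First $103,000 at 43% = $44,290.00
Next $219,500 at 34% = $74,630.00
Next $143,000 at 29% = $41,470.00
Next $213,500 at 24% = $51,240.00
Remaining $331,500 at 16% = $53,040.00
Fee: $44,290.00 + $74,630.00 + $41,470.00 + $51,240.00 + $53,040.00 = $264,670.00
Referral share: 15% of $264,670.00 = $39,700.50; lead counsel retains $264,670.00 − $39,700.50 = $224,969.50.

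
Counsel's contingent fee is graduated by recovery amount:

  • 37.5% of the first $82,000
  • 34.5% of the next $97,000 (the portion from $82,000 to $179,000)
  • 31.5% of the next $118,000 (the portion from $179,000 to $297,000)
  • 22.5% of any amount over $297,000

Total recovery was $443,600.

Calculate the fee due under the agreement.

$134,370.00

First $82,000 at 37.5% = $30,750.00
Next $97,000 at 34.5% = $33,465.00
Next $118,000 at 31.5% = $37,170.00
Remaining $146,600 at 22.5% = $32,985.00
Fee: $30,750.00 + $33,465.00 + $37,170.00 + $32,985.00 = $134,370.00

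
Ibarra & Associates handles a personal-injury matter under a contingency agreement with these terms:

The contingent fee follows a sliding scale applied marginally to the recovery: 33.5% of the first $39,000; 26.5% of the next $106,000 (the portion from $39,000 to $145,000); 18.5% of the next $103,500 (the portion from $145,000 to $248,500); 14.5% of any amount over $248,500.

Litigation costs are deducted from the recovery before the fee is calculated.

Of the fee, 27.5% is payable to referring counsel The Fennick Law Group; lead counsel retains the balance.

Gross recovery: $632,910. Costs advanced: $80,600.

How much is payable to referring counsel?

Fee base (net of costs): $632,910 − $80,600 = $552,310
First $39,000 at 33.5% = $13,065.00
Next $106,000 at 26.5% = $28,090.00
Next $103,500 at 18.5% = $19,147.50
Remaining $303,810 at 14.5% = $44,052.45
Fee: $13,065.00 + $28,090.00 + $19,147.50 + $44,052.45 = $104,354.95
Referral share: 27.5% of $104,354.95 = $28,697.61; lead counsel retains $104,354.95 − $28,697.61 = $75,657.34.

$28,697.61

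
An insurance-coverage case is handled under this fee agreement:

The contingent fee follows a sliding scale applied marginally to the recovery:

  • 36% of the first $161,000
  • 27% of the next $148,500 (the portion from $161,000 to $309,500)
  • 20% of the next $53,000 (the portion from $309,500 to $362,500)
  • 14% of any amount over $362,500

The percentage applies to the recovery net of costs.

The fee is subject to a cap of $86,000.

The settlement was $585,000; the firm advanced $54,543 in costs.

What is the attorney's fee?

$86,000.00

Fee base (net of costs): $585,000 − $54,543 = $530,457
First $161,000 at 36% = $57,960.00
Next $148,500 at 27% = $40,095.00
Next $53,000 at 20% = $10,600.00
Remaining $167,957 at 14% = $23,513.98
Fee: $57,960.00 + $40,095.00 + $10,600.00 + $23,513.98 = $132,168.98
$132,168.98 exceeds the $86,000 cap, so the fee is capped at $86,000.00.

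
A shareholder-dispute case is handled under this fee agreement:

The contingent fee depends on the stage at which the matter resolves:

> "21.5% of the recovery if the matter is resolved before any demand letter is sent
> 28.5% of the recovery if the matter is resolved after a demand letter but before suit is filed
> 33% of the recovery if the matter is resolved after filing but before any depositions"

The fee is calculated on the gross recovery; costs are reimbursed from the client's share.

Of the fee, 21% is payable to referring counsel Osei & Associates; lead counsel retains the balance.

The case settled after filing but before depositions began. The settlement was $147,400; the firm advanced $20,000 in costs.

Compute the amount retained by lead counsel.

Fee base is the gross recovery, $147,400; costs are reimbursed separately.
The matter settled after filing but before depositions began, so the 33% rate applies.
$147,400 × 33% = $48,642.00
Referral share: 21% of $48,642.00 = $10,214.82; lead counsel retains $48,642.00 − $10,214.82 = $38,427.18.

$38,427.18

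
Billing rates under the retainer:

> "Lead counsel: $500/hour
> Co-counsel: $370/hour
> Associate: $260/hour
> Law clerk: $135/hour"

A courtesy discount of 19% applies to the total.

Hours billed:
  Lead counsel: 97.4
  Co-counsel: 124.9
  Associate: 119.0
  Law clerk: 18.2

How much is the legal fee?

$103,931.10

Lead counsel: 97.4 × $500 = $48,700.00
Co-counsel: 124.9 × $370 = $46,213.00
Associate: 119.0 × $260 = $30,940.00
Law clerk: 18.2 × $135 = $2,457.00
Subtotal: $128,310.00
Less 19% discount: −$24,378.90
Total: $128,310.00 − $24,378.90 = $103,931.10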